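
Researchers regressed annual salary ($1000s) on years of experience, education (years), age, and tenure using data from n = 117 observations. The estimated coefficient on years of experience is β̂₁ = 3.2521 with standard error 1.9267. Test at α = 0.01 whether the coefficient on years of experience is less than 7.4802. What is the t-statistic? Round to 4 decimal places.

H₀: β₁ = 7.4802 vs H₁: β₁ < 7.4802.
t = (β̂₁ − β₁⁰)/SE = (3.2521 − 7.4802) / 1.9267 = -2.1945.
df = n − k − 1 = 117 − 4 − 1 = 112.
One-sided p ≈ 0.0151, which is ≥ 0.01, so fail to reject H₀.
The data do not give significant evidence that the true slope on years of experience is below 7.4802 $1000s per unit, holding the other predictors fixed.

t = -2.1945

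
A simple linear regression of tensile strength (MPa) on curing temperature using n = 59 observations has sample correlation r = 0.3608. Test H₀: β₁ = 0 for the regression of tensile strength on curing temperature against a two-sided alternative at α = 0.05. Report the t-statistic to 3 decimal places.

t = 2.921

t = r·√(n − 2)/√(1 − r²) = 0.3608·√57/√0.869823 = 2.921.
df = n − 2 = 57.
Two-sided p ≈ 0.0050, which is < 0.05, so reject H₀.
There is evidence of a linear association between curing temperature and tensile strength.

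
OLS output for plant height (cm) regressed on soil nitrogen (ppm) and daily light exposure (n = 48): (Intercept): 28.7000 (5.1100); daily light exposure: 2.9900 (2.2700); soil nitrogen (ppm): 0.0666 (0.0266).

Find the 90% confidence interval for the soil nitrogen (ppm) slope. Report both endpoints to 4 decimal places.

(0.0219, 0.1113)

Read off: b = 0.0666, SE = 0.0266 for soil nitrogen (ppm).
df = n − k − 1 = 48 − 2 − 1 = 45.
t* = t_{0.05, 45} = 1.679427.
Margin = t* × SE = 1.679427 × 0.0266 = 0.044673.
CI: 0.0666 ± 0.044673 → (0.0219, 0.1113).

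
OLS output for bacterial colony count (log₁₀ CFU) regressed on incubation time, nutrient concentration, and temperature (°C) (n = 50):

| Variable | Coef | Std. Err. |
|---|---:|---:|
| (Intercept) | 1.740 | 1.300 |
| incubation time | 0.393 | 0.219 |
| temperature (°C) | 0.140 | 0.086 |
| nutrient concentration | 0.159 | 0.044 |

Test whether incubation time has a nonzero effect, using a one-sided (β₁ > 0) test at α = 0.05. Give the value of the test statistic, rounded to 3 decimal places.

t = 1.795

Read off: b = 0.393, SE = 0.219 for incubation time.
H₀: β₁ = 0 vs H₁: β₁ > 0.
t = 0.393 / 0.219 = 1.795.
df = n − k − 1 = 50 − 3 − 1 = 46.
One-sided p ≈ 0.0397, which is < 0.05, so reject H₀.
There is evidence that the true slope on incubation time is positive, holding the other predictors fixed.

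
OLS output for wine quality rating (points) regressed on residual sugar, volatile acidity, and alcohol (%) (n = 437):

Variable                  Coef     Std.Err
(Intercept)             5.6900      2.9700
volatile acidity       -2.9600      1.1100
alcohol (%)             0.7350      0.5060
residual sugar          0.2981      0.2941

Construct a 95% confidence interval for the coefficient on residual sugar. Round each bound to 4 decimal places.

(-0.2799, 0.8761)

Read off: b = 0.2981, SE = 0.2941 for residual sugar.
df = n − k − 1 = 437 − 3 − 1 = 433.
t* = t_{0.025, 433} = 1.965458.
Margin = t* × SE = 1.965458 × 0.2941 = 0.578041.
CI: 0.2981 ± 0.578041 → (-0.2799, 0.8761).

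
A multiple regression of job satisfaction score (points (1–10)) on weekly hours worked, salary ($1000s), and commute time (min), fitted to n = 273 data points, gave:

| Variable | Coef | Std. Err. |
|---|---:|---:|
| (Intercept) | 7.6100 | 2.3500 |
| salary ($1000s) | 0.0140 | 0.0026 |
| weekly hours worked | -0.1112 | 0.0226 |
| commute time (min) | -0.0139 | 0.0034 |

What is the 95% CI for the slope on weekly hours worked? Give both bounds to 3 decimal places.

(-0.156, -0.067)

Read off: b = -0.1112, SE = 0.0226 for weekly hours worked.
df = n − k − 1 = 273 − 3 − 1 = 269.
t* = t_{0.025, 269} = 1.968822.
Margin = t* × SE = 1.968822 × 0.0226 = 0.04450.
CI: -0.1112 ± 0.04450 → (-0.156, -0.067).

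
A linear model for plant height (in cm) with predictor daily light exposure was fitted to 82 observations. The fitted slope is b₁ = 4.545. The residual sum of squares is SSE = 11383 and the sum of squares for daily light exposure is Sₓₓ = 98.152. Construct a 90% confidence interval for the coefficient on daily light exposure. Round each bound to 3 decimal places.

(2.541, 6.549)

MSE = SSE/(n − 2) = 11383/80 = 142.287.
SE(b₁) = √(MSE/Sₓₓ) = √(142.287/98.152) = 1.20402.
df = n − 2 = 80.
t* = t_{0.05, 80} = 1.664125.
Margin = t* × SE = 1.664125 × 1.20402 = 2.00364.
CI: 4.545 ± 2.00364 → (2.541, 6.549).
With 90% confidence, each one-unit increase in daily light exposure is associated with a change of between 2.541 and 6.549 cm in plant height.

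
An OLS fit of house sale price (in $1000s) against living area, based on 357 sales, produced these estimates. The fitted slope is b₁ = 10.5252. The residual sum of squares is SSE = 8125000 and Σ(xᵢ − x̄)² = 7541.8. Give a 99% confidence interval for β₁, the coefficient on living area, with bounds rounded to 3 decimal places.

(6.014, 15.037)

MSE = SSE/(n − 2) = 8125000/355 = 22887.3.
SE(b₁) = √(MSE/Sₓₓ) = √(22887.3/7541.8) = 1.74205.
df = n − 2 = 355.
t* = t_{0.005, 355} = 2.589749.
Margin = t* × SE = 2.589749 × 1.74205 = 4.51147.
CI: 10.5252 ± 4.51147 → (6.014, 15.037).
With 99% confidence, each one-unit increase in living area is associated with a change of between 6.014 and 15.037 $1000s in house sale price.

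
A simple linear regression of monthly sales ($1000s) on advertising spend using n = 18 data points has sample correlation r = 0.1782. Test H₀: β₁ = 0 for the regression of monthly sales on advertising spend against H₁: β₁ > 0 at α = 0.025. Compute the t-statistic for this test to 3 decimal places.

t = 0.724

t = r·√(n − 2)/√(1 − r²) = 0.1782·√16/√0.968245 = 0.724.
df = n − 2 = 16.
One-sided p ≈ 0.2396, which is ≥ 0.025, so fail to reject H₀.
The data do not give significant evidence of a linear association between advertising spend and monthly sales.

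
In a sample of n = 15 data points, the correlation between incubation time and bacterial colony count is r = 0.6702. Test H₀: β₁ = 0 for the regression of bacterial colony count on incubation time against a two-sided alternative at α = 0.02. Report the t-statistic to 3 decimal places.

t = r·√(n − 2)/√(1 − r²) = 0.6702·√13/√0.550832 = 3.256.
df = n − 2 = 13.
Two-sided p ≈ 0.0063, which is < 0.02, so reject H₀.
There is evidence of a linear association between incubation time and bacterial colony count.

t = 3.256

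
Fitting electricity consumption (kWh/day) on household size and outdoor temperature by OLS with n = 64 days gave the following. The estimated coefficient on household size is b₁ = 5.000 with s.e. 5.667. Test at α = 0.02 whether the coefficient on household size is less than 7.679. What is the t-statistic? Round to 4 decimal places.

H₀: β₁ = 7.679 vs H₁: β₁ < 7.679.
t = (b₁ − β₁⁰)/SE = (5.000 − 7.679) / 5.667 = -0.4727.
df = n − k − 1 = 64 − 2 − 1 = 61.
One-sided p ≈ 0.3190, which is ≥ 0.02, so fail to reject H₀.
The data do not give significant evidence that the true slope on household size is below 7.679 kWh/day per unit, holding the other predictors fixed.

t = -0.4727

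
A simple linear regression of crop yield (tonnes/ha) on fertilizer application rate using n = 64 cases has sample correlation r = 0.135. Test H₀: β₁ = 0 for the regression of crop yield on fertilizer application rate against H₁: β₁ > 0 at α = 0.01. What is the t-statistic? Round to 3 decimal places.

t = 1.073

t = r·√(n − 2)/√(1 − r²) = 0.135·√62/√0.981775 = 1.073.
df = n − 2 = 62.
One-sided p ≈ 0.1438, which is ≥ 0.01, so fail to reject H₀.
The data do not give significant evidence of a linear association between fertilizer application rate and crop yield.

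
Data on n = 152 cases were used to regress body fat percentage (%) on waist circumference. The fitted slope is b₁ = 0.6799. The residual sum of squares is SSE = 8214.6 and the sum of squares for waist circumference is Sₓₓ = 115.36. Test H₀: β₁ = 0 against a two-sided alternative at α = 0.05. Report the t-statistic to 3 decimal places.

t = 0.987

MSE = SSE/(n − 2) = 8214.6/150 = 54.764.
SE(b₁) = √(MSE/Sₓₓ) = √(54.764/115.36) = 0.689001.
t = 0.6799 / 0.689001 = 0.987.
df = n − 2 = 150.
Two-sided p ≈ 0.3253, which is ≥ 0.05, so fail to reject H₀.
The data do not give significant evidence of an association between waist circumference and body fat percentage.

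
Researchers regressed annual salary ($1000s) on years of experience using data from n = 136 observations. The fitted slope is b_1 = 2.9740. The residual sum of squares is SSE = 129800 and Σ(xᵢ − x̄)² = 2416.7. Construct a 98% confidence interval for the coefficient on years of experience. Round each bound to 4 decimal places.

(1.4834, 4.4646)

MSE = SSE/(n − 2) = 129800/134 = 968.657.
SE(b_1) = √(MSE/Sₓₓ) = √(968.657/2416.7) = 0.633102.
df = n − 2 = 134.
t* = t_{0.01, 134} = 2.354498.
Margin = t* × SE = 2.354498 × 0.633102 = 1.490637.
CI: 2.9740 ± 1.490637 → (1.4834, 4.4646).
With 98% confidence, each one-unit increase in years of experience is associated with a change of between 1.4834 and 4.4646 $1000s in annual salary.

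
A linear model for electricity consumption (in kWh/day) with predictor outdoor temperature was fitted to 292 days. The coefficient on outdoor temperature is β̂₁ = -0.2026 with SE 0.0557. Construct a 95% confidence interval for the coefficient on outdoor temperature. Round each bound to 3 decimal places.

(-0.312, -0.093)

df = n − 2 = 292 − 2 = 290.
t* = t_{0.025, 290} = 1.968178.
Margin = t* × SE = 1.968178 × 0.0557 = 0.10963.
CI: -0.2026 ± 0.10963 → (-0.312, -0.093).
With 95% confidence, each one-unit increase in outdoor temperature is associated with a change of between -0.312 and -0.093 kWh/day in electricity consumption.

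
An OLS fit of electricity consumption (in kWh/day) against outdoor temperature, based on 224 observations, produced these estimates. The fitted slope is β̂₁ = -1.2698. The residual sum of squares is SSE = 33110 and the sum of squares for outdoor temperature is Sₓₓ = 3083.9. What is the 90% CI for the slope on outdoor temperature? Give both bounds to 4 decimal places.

MSE = SSE/(n − 2) = 33110/222 = 149.144.
SE(β̂₁) = √(MSE/Sₓₓ) = √(149.144/3083.9) = 0.219914.
df = n − 2 = 222.
t* = t_{0.05, 222} = 1.651746.
Margin = t* × SE = 1.651746 × 0.219914 = 0.363242.
CI: -1.2698 ± 0.363242 → (-1.6330, -0.9066).
With 90% confidence, each one-unit increase in outdoor temperature is associated with a change of between -1.6330 and -0.9066 kWh/day in electricity consumption.

(-1.6330, -0.9066)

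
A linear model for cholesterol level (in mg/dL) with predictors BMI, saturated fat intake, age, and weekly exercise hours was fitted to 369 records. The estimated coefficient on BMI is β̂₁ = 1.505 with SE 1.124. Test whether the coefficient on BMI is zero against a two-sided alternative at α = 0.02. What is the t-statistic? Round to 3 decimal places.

H₀: β₁ = 0 vs H₁: β₁ ≠ 0.
t = (β̂₁ − β₁⁰)/SE = 1.505 / 1.124 = 1.339.
df = n − k − 1 = 369 − 4 − 1 = 364.
Two-sided p ≈ 0.1814, which is ≥ 0.02, so fail to reject H₀.
The data do not give significant evidence of an association between BMI and cholesterol level, after adjusting for the other predictors.

t = 1.339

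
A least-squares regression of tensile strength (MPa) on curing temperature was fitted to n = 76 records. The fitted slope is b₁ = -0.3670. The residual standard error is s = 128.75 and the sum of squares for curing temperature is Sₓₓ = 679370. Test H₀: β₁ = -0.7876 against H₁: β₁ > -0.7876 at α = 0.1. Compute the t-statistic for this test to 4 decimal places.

t = 2.6926

SE(b₁) = s/√Sₓₓ = 128.75/√679370 = 0.156205.
t = (-0.3670 − (-0.7876)) / 0.156205 = 2.6926.
df = n − 2 = 74.
One-sided p ≈ 0.0044, which is < 0.1, so reject H₀.
There is evidence that the true slope on curing temperature exceeds -0.7876 MPa per unit.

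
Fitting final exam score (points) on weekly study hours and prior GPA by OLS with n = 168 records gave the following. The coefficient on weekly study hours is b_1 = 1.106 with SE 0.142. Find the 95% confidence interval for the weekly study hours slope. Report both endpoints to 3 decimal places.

df = n − k − 1 = 168 − 2 − 1 = 165.
t* = t_{0.025, 165} = 1.974446.
Margin = t* × SE = 1.974446 × 0.142 = 0.28037.
CI: 1.106 ± 0.28037 → (0.826, 1.386).
With 95% confidence, each one-unit increase in weekly study hours is associated with a change of between 0.826 and 1.386 points in final exam score, holding the other predictors fixed.

(0.826, 1.386)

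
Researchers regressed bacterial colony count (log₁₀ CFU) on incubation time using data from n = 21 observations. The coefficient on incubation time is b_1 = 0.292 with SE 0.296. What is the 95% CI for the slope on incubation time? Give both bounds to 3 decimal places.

(-0.328, 0.912)

df = n − 2 = 21 − 2 = 19.
t* = t_{0.025, 19} = 2.093024.
Margin = t* × SE = 2.093024 × 0.296 = 0.61954.
CI: 0.292 ± 0.61954 → (-0.328, 0.912).
With 95% confidence, each one-unit increase in incubation time is associated with a change of between -0.328 and 0.912 log₁₀ CFU in bacterial colony count.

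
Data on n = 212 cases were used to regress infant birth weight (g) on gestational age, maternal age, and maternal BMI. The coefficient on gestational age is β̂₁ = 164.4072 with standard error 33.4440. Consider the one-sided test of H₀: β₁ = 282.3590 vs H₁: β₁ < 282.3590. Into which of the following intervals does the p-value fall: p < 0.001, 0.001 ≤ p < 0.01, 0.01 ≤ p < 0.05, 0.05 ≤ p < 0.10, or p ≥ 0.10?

p < 0.001

t = (164.4072 − 282.3590) / 33.4440 = -3.527.
df = n − k − 1 = 212 − 3 − 1 = 208.
One-sided p = P(T_{208} < t) ≈ 0.0003.
So p < 0.001.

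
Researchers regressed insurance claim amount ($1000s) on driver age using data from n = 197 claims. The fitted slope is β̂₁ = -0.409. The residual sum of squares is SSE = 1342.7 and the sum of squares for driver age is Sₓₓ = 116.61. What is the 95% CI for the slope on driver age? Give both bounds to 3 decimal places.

MSE = SSE/(n − 2) = 1342.7/195 = 6.88564.
SE(β̂₁) = √(MSE/Sₓₓ) = √(6.88564/116.61) = 0.242999.
df = n − 2 = 195.
t* = t_{0.025, 195} = 1.972204.
Margin = t* × SE = 1.972204 × 0.242999 = 0.47924.
CI: -0.409 ± 0.47924 → (-0.888, 0.070).
With 95% confidence, each one-unit increase in driver age is associated with a change of between -0.888 and 0.070 $1000s in insurance claim amount.

(-0.888, 0.070)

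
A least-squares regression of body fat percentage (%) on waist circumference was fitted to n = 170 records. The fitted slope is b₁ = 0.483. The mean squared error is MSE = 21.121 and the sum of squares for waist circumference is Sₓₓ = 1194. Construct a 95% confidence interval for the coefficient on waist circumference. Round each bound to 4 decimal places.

SE(b₁) = √(MSE/Sₓₓ) = √(21.121/1194) = 0.133001.
df = n − 2 = 168.
t* = t_{0.025, 168} = 1.974185.
Margin = t* × SE = 1.974185 × 0.133001 = 0.262569.
CI: 0.483 ± 0.262569 → (0.2204, 0.7456).
With 95% confidence, each one-unit increase in waist circumference is associated with a change of between 0.2204 and 0.7456 % in body fat percentage.

(0.2204, 0.7456)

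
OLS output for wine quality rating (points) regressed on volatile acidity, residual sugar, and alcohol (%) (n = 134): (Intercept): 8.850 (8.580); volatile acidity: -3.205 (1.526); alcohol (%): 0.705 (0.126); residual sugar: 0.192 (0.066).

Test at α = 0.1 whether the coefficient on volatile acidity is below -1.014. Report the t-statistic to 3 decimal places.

Read off: b = -3.205, SE = 1.526 for volatile acidity.
H₀: β₁ = -1.014 vs H₁: β₁ < -1.014.
t = (-3.205 − (-1.014)) / 1.526 = -1.436.
df = n − k − 1 = 134 − 3 − 1 = 130.
One-sided p ≈ 0.0767, which is < 0.1, so reject H₀.
There is evidence that the true slope on volatile acidity is below -1.014 points per unit, holding the other predictors fixed.

t = -1.436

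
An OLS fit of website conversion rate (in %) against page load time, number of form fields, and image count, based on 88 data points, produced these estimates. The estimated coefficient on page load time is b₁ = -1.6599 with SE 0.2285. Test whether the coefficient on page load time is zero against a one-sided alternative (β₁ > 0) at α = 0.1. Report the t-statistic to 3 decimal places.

H₀: β₁ = 0 vs H₁: β₁ > 0.
t = (b₁ − β₁⁰)/SE = -1.6599 / 0.2285 = -7.264.
df = n − k − 1 = 88 − 3 − 1 = 84.
One-sided p ≈ 1.0000, which is ≥ 0.1, so fail to reject H₀.
The data do not give significant evidence that the true slope on page load time is positive, holding the other predictors fixed.

t = -7.264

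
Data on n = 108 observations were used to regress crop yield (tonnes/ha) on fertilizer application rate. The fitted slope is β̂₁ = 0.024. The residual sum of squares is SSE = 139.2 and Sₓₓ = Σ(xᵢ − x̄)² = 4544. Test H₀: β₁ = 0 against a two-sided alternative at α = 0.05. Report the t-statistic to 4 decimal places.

MSE = SSE/(n − 2) = 139.2/106 = 1.31321.
SE(β̂₁) = √(MSE/Sₓₓ) = √(1.31321/4544) = 0.0169999.
t = 0.024 / 0.0169999 = 1.4118.
df = n − 2 = 106.
Two-sided p ≈ 0.1609, which is ≥ 0.05, so fail to reject H₀.
The data do not give significant evidence of an association between fertilizer application rate and crop yield.

t = 1.4118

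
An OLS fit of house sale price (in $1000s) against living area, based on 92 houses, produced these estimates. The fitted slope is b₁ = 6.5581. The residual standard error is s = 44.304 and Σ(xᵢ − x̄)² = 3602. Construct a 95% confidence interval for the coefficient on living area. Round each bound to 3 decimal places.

SE(b₁) = s/√Sₓₓ = 44.304/√3602 = 0.738195.
df = n − 2 = 90.
t* = t_{0.025, 90} = 1.986675.
Margin = t* × SE = 1.986675 × 0.738195 = 1.46655.
CI: 6.5581 ± 1.46655 → (5.092, 8.025).
With 95% confidence, each one-unit increase in living area is associated with a change of between 5.092 and 8.025 $1000s in house sale price.

(5.092, 8.025)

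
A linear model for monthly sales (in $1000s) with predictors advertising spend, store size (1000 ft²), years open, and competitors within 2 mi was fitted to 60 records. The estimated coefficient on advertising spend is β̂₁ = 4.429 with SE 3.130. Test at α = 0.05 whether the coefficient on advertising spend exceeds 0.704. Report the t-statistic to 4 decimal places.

H₀: β₁ = 0.704 vs H₁: β₁ > 0.704.
t = (β̂₁ − β₁⁰)/SE = (4.429 − 0.704) / 3.130 = 1.1901.
df = n − k − 1 = 60 − 4 − 1 = 55.
One-sided p ≈ 0.1196, which is ≥ 0.05, so fail to reject H₀.
The data do not give significant evidence that the true slope on advertising spend exceeds 0.704 $1000s per unit, holding the other predictors fixed.

t = 1.1901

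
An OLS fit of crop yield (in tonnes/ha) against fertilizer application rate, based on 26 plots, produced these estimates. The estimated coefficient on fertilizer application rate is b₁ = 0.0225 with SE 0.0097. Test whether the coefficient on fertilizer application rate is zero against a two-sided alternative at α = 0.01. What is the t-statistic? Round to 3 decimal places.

H₀: β₁ = 0 vs H₁: β₁ ≠ 0.
t = (b₁ − β₁⁰)/SE = 0.0225 / 0.0097 = 2.320.
df = n − 2 = 26 − 2 = 24.
Two-sided p ≈ 0.0292, which is ≥ 0.01, so fail to reject H₀.
The data do not give significant evidence of an association between fertilizer application rate and crop yield.

t = 2.320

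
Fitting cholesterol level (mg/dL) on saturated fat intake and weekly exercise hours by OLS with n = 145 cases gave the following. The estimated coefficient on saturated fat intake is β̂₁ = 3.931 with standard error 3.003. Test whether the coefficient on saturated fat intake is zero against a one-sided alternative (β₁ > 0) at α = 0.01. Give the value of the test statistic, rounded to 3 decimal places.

t = 1.309

H₀: β₁ = 0 vs H₁: β₁ > 0.
t = (β̂₁ − β₁⁰)/SE = 3.931 / 3.003 = 1.309.
df = n − k − 1 = 145 − 2 − 1 = 142.
One-sided p ≈ 0.0963, which is ≥ 0.01, so fail to reject H₀.
The data do not give significant evidence that the true slope on saturated fat intake is positive, holding the other predictors fixed.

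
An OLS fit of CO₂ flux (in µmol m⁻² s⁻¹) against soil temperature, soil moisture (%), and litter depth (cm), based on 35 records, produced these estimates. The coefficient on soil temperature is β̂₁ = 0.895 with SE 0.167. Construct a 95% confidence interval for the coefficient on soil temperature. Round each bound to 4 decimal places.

df = n − k − 1 = 35 − 3 − 1 = 31.
t* = t_{0.025, 31} = 2.039513.
Margin = t* × SE = 2.039513 × 0.167 = 0.340599.
CI: 0.895 ± 0.340599 → (0.5544, 1.2356).
With 95% confidence, each one-unit increase in soil temperature is associated with a change of between 0.5544 and 1.2356 µmol m⁻² s⁻¹ in CO₂ flux, holding the other predictors fixed.

(0.5544, 1.2356)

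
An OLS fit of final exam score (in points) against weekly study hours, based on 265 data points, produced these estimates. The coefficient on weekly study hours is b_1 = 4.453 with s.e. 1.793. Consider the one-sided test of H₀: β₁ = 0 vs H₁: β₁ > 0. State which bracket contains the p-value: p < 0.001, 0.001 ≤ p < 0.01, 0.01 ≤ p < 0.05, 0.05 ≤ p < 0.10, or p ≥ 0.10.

t = 4.453 / 1.793 = 2.484.
df = n − 2 = 265 − 2 = 263.
One-sided p = P(T_{263} > t) ≈ 0.0068.
So 0.001 ≤ p < 0.01.

0.001 ≤ p < 0.01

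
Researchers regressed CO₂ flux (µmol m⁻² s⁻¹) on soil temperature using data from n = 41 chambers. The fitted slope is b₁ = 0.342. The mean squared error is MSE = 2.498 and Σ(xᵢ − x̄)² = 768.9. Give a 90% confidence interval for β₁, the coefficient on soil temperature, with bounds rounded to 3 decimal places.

SE(b₁) = √(MSE/Sₓₓ) = √(2.498/768.9) = 0.0569982.
df = n − 2 = 39.
t* = t_{0.05, 39} = 1.684875.
Margin = t* × SE = 1.684875 × 0.0569982 = 0.09603.
CI: 0.342 ± 0.09603 → (0.246, 0.438).
With 90% confidence, each one-unit increase in soil temperature is associated with a change of between 0.246 and 0.438 µmol m⁻² s⁻¹ in CO₂ flux.

(0.246, 0.438)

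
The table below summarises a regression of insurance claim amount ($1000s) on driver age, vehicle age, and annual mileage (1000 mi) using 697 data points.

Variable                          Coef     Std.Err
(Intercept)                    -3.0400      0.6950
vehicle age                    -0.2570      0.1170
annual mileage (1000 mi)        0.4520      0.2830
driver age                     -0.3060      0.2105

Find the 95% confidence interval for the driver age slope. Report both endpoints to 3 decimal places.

Read off: b = -0.3060, SE = 0.2105 for driver age.
df = n − k − 1 = 697 − 3 − 1 = 693.
t* = t_{0.025, 693} = 1.963393.
Margin = t* × SE = 1.963393 × 0.2105 = 0.41329.
CI: -0.3060 ± 0.41329 → (-0.719, 0.107).

(-0.719, 0.107)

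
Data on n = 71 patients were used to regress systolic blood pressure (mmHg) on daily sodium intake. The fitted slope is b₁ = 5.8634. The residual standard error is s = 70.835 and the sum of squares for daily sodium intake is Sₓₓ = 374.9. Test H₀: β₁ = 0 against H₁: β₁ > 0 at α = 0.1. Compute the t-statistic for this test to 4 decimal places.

t = 1.6027

SE(b₁) = s/√Sₓₓ = 70.835/√374.9 = 3.65839.
t = 5.8634 / 3.65839 = 1.6027.
df = n − 2 = 69.
One-sided p ≈ 0.0568, which is < 0.1, so reject H₀.
There is evidence that the true slope on daily sodium intake is positive.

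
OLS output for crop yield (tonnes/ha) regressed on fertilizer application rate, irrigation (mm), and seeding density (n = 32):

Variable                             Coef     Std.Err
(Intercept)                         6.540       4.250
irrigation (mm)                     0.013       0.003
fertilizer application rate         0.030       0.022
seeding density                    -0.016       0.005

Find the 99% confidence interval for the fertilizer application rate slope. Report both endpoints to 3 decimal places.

(-0.031, 0.091)

Read off: b = 0.030, SE = 0.022 for fertilizer application rate.
df = n − k − 1 = 32 − 3 − 1 = 28.
t* = t_{0.005, 28} = 2.763262.
Margin = t* × SE = 2.763262 × 0.022 = 0.06079.
CI: 0.030 ± 0.06079 → (-0.031, 0.091).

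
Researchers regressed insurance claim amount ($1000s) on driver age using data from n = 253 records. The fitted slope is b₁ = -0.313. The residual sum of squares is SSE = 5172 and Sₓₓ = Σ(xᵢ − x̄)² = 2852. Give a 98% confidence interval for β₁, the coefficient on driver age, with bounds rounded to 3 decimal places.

MSE = SSE/(n − 2) = 5172/251 = 20.6056.
SE(b₁) = √(MSE/Sₓₓ) = √(20.6056/2852) = 0.0849997.
df = n − 2 = 251.
t* = t_{0.01, 251} = 2.341296.
Margin = t* × SE = 2.341296 × 0.0849997 = 0.19901.
CI: -0.313 ± 0.19901 → (-0.512, -0.114).
With 98% confidence, each one-unit increase in driver age is associated with a change of between -0.512 and -0.114 $1000s in insurance claim amount.

(-0.512, -0.114)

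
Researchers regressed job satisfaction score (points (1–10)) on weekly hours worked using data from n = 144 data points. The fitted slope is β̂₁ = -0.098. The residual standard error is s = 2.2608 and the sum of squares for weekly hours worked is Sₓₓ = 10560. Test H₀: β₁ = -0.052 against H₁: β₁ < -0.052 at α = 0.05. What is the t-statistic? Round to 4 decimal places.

t = -2.0909

SE(β̂₁) = s/√Sₓₓ = 2.2608/√10560 = 0.0220004.
t = (-0.098 − (-0.052)) / 0.0220004 = -2.0909.
df = n − 2 = 142.
One-sided p ≈ 0.0192, which is < 0.05, so reject H₀.
There is evidence that the true slope on weekly hours worked is below -0.052 points (1–10) per unit.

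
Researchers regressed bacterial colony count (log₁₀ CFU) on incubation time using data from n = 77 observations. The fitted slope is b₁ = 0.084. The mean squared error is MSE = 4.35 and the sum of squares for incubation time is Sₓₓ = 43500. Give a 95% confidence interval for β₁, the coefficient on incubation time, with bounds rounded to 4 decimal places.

(0.0641, 0.1039)

SE(b₁) = √(MSE/Sₓₓ) = √(4.35/43500) = 0.01.
df = n − 2 = 75.
t* = t_{0.025, 75} = 1.992102.
Margin = t* × SE = 1.992102 × 0.01 = 0.019921.
CI: 0.084 ± 0.019921 → (0.0641, 0.1039).
With 95% confidence, each one-unit increase in incubation time is associated with a change of between 0.0641 and 0.1039 log₁₀ CFU in bacterial colony count.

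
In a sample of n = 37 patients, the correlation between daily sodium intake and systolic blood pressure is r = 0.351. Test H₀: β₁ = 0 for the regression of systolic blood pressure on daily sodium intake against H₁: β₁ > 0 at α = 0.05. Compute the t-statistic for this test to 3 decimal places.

t = r·√(n − 2)/√(1 − r²) = 0.351·√35/√0.876799 = 2.218.
df = n − 2 = 35.
One-sided p ≈ 0.0166, which is < 0.05, so reject H₀.
There is evidence of a linear association between daily sodium intake and systolic blood pressure.

t = 2.218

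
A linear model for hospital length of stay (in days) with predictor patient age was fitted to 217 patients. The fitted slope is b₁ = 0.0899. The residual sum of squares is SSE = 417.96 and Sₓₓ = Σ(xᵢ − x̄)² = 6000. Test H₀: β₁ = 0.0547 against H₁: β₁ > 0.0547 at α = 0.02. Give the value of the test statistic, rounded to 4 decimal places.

t = 1.9556

MSE = SSE/(n − 2) = 417.96/215 = 1.944.
SE(b₁) = √(MSE/Sₓₓ) = √(1.944/6000) = 0.018.
t = (0.0899 − 0.0547) / 0.018 = 1.9556.
df = n − 2 = 215.
One-sided p ≈ 0.0259, which is ≥ 0.02, so fail to reject H₀.
The data do not give significant evidence that the true slope on patient age exceeds 0.0547 days per unit.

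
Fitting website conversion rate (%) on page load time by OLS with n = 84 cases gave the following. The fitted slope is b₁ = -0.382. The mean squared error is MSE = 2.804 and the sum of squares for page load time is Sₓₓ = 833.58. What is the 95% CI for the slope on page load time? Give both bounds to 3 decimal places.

SE(b₁) = √(MSE/Sₓₓ) = √(2.804/833.58) = 0.0579983.
df = n − 2 = 82.
t* = t_{0.025, 82} = 1.989319.
Margin = t* × SE = 1.989319 × 0.0579983 = 0.11538.
CI: -0.382 ± 0.11538 → (-0.497, -0.267).
With 95% confidence, each one-unit increase in page load time is associated with a change of between -0.497 and -0.267 % in website conversion rate.

(-0.497, -0.267)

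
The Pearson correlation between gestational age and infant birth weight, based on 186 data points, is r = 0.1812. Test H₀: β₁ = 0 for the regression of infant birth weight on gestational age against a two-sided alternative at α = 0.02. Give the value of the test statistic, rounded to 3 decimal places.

t = r·√(n − 2)/√(1 − r²) = 0.1812·√184/√0.967167 = 2.499.
df = n − 2 = 184.
Two-sided p ≈ 0.0133, which is < 0.02, so reject H₀.
There is evidence of a linear association between gestational age and infant birth weight.

t = 2.499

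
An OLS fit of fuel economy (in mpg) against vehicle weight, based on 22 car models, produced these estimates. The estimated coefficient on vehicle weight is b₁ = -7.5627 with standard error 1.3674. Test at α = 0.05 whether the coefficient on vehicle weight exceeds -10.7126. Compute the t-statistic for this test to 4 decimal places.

H₀: β₁ = -10.7126 vs H₁: β₁ > -10.7126.
t = (b₁ − β₁⁰)/SE = (-7.5627 − (-10.7126)) / 1.3674 = 2.3036.
df = n − 2 = 22 − 2 = 20.
One-sided p ≈ 0.0161, which is < 0.05, so reject H₀.
There is evidence that the true slope on vehicle weight exceeds -10.7126 mpg per unit.

t = 2.3036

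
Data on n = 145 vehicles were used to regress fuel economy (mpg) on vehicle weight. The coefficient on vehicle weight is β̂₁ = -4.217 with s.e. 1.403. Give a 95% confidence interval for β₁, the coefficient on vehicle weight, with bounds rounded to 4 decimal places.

df = n − 2 = 145 − 2 = 143.
t* = t_{0.025, 143} = 1.976692.
Margin = t* × SE = 1.976692 × 1.403 = 2.773299.
CI: -4.217 ± 2.773299 → (-6.9903, -1.4437).
With 95% confidence, each one-unit increase in vehicle weight is associated with a change of between -6.9903 and -1.4437 mpg in fuel economy.

(-6.9903, -1.4437)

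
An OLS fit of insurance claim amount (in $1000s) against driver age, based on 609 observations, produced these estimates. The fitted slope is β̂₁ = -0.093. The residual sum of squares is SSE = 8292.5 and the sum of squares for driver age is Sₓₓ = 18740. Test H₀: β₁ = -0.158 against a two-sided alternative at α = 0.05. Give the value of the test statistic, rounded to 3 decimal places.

MSE = SSE/(n − 2) = 8292.5/607 = 13.6614.
SE(β̂₁) = √(MSE/Sₓₓ) = √(13.6614/18740) = 0.027.
t = (-0.093 − (-0.158)) / 0.027 = 2.407.
df = n − 2 = 607.
Two-sided p ≈ 0.0164, which is < 0.05, so reject H₀.
There is evidence that the true slope on driver age differs from -0.158 $1000s per unit.

t = 2.407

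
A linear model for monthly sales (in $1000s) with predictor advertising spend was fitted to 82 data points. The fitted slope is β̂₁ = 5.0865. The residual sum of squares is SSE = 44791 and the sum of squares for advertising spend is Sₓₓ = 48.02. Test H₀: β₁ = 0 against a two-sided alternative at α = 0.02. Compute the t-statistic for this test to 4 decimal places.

t = 1.4896

MSE = SSE/(n − 2) = 44791/80 = 559.888.
SE(β̂₁) = √(MSE/Sₓₓ) = √(559.888/48.02) = 3.4146.
t = 5.0865 / 3.4146 = 1.4896.
df = n − 2 = 80.
Two-sided p ≈ 0.1403, which is ≥ 0.02, so fail to reject H₀.
The data do not give significant evidence of an association between advertising spend and monthly sales.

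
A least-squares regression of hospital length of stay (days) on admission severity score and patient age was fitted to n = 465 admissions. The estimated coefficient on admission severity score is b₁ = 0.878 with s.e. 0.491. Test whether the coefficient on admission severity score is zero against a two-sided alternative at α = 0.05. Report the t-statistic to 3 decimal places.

H₀: β₁ = 0 vs H₁: β₁ ≠ 0.
t = (b₁ − β₁⁰)/SE = 0.878 / 0.491 = 1.788.
df = n − k − 1 = 465 − 2 − 1 = 462.
Two-sided p ≈ 0.0744, which is ≥ 0.05, so fail to reject H₀.
The data do not give significant evidence of an association between admission severity score and hospital length of stay, after adjusting for the other predictors.

t = 1.788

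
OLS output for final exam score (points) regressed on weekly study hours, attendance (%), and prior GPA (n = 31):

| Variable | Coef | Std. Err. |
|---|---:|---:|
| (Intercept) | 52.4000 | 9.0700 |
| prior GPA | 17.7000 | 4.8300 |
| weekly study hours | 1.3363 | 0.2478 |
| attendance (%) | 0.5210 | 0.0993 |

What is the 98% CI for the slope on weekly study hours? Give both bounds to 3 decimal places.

Read off: b = 1.3363, SE = 0.2478 for weekly study hours.
df = n − k − 1 = 31 − 3 − 1 = 27.
t* = t_{0.01, 27} = 2.47266.
Margin = t* × SE = 2.47266 × 0.2478 = 0.61273.
CI: 1.3363 ± 0.61273 → (0.724, 1.949).

(0.724, 1.949)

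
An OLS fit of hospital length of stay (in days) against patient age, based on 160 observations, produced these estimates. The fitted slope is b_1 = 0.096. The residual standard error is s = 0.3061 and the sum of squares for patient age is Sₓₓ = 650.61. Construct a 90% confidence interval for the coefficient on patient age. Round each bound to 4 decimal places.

SE(b_1) = s/√Sₓₓ = 0.3061/√650.61 = 0.0120006.
df = n − 2 = 158.
t* = t_{0.05, 158} = 1.654555.
Margin = t* × SE = 1.654555 × 0.0120006 = 0.019856.
CI: 0.096 ± 0.019856 → (0.0761, 0.1159).
With 90% confidence, each one-unit increase in patient age is associated with a change of between 0.0761 and 0.1159 days in hospital length of stay.

(0.0761, 0.1159)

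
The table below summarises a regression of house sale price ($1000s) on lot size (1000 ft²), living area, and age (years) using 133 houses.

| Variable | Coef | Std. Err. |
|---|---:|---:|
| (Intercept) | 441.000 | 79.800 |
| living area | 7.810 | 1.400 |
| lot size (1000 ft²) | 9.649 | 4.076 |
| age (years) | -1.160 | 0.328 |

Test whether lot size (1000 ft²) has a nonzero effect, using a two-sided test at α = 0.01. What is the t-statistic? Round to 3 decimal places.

Read off: b = 9.649, SE = 4.076 for lot size (1000 ft²).
H₀: β₁ = 0 vs H₁: β₁ ≠ 0.
t = 9.649 / 4.076 = 2.367.
df = n − k − 1 = 133 − 3 − 1 = 129.
Two-sided p ≈ 0.0194, which is ≥ 0.01, so fail to reject H₀.
The data do not give significant evidence of an association between lot size (1000 ft²) and house sale price, after adjusting for the other predictors.

t = 2.367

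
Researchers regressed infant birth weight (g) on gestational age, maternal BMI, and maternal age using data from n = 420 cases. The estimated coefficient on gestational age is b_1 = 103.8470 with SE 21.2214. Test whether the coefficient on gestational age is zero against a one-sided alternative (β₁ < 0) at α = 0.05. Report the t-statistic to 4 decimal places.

H₀: β₁ = 0 vs H₁: β₁ < 0.
t = (b_1 − β₁⁰)/SE = 103.8470 / 21.2214 = 4.8935.
df = n − k − 1 = 420 − 3 − 1 = 416.
One-sided p ≈ 1.0000, which is ≥ 0.05, so fail to reject H₀.
The data do not give significant evidence that the true slope on gestational age is negative, holding the other predictors fixed.

t = 4.8935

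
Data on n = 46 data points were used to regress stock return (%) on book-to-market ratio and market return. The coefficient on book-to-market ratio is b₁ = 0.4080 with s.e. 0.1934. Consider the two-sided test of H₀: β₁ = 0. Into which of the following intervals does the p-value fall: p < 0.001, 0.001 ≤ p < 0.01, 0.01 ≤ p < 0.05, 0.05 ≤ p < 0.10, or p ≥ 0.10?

t = 0.4080 / 0.1934 = 2.110.
df = n − k − 1 = 46 − 2 − 1 = 43.
Two-sided p = 2·P(T_{43} > |t|) ≈ 0.0408.
So 0.01 ≤ p < 0.05.

0.01 ≤ p < 0.05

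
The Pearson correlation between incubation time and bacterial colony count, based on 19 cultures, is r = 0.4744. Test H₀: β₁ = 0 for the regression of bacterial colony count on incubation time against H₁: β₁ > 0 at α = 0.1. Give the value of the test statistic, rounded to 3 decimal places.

t = r·√(n − 2)/√(1 − r²) = 0.4744·√17/√0.774945 = 2.222.
df = n − 2 = 17.
One-sided p ≈ 0.0201, which is < 0.1, so reject H₀.
There is evidence of a linear association between incubation time and bacterial colony count.

t = 2.222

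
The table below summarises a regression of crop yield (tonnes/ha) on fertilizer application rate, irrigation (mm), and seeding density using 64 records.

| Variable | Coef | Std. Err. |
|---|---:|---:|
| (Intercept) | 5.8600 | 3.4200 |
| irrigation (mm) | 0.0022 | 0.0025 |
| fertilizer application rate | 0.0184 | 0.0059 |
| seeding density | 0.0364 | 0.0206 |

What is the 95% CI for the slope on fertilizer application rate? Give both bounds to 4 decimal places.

Read off: b = 0.0184, SE = 0.0059 for fertilizer application rate.
df = n − k − 1 = 64 − 3 − 1 = 60.
t* = t_{0.025, 60} = 2.000298.
Margin = t* × SE = 2.000298 × 0.0059 = 0.011802.
CI: 0.0184 ± 0.011802 → (0.0066, 0.0302).

(0.0066, 0.0302)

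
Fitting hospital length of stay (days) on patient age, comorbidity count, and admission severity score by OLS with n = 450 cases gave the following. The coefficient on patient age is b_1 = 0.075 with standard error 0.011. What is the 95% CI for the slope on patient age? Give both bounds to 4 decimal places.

df = n − k − 1 = 450 − 3 − 1 = 446.
t* = t_{0.025, 446} = 1.965297.
Margin = t* × SE = 1.965297 × 0.011 = 0.021618.
CI: 0.075 ± 0.021618 → (0.0534, 0.0966).
With 95% confidence, each one-unit increase in patient age is associated with a change of between 0.0534 and 0.0966 days in hospital length of stay, holding the other predictors fixed.

(0.0534, 0.0966)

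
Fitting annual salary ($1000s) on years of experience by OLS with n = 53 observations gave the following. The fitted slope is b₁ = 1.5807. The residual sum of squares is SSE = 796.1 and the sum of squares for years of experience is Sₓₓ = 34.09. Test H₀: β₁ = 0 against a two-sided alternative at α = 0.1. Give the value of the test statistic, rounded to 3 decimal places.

t = 2.336

MSE = SSE/(n − 2) = 796.1/51 = 15.6098.
SE(b₁) = √(MSE/Sₓₓ) = √(15.6098/34.09) = 0.676683.
t = 1.5807 / 0.676683 = 2.336.
df = n − 2 = 51.
Two-sided p ≈ 0.0235, which is < 0.1, so reject H₀.
There is evidence that years of experience is associated with annual salary.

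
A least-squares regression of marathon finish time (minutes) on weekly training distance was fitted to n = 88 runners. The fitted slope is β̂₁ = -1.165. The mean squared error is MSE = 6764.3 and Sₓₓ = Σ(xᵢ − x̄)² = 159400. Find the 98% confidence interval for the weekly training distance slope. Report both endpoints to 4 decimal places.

(-1.6533, -0.6767)

SE(β̂₁) = √(MSE/Sₓₓ) = √(6764.3/159400) = 0.206.
df = n − 2 = 86.
t* = t_{0.01, 86} = 2.370493.
Margin = t* × SE = 2.370493 × 0.206 = 0.488322.
CI: -1.165 ± 0.488322 → (-1.6533, -0.6767).
With 98% confidence, each one-unit increase in weekly training distance is associated with a change of between -1.6533 and -0.6767 minutes in marathon finish time.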